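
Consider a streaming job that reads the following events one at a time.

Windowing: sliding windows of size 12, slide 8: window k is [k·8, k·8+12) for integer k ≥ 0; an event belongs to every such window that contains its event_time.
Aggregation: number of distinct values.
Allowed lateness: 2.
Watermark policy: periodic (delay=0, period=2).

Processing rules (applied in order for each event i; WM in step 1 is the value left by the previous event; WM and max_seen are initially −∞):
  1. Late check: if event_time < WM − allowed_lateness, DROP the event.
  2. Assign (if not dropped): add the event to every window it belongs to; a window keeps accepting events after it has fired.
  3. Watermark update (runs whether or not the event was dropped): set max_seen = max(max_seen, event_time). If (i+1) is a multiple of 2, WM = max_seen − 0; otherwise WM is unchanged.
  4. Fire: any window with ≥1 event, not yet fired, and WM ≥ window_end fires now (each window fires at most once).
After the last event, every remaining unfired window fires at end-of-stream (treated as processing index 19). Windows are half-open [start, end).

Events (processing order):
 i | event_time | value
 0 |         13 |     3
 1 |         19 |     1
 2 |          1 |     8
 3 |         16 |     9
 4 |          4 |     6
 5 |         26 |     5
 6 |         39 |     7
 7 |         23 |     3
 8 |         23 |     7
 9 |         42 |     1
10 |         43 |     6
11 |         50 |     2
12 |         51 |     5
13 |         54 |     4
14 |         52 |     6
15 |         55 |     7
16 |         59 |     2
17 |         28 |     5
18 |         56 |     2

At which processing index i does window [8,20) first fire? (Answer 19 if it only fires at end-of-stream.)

5

i=0 t=13 v=3: → [8,20); WM=−∞
i=1 t=19 v=1: → [16,28),[8,20); WM=19
i=2 t=1 v=8: DROP (t<19-2); WM=19
i=3 t=16 v=9: DROP (t<19-2); WM=19
i=4 t=4 v=6: DROP (t<19-2); WM=19
i=5 t=26 v=5: → [24,36),[16,28); WM=26; [8,20) fires=2
i=6 t=39 v=7: → [32,44); WM=26
i=7 t=23 v=3: DROP (t<26-2); WM=39; [16,28) fires=2 [24,36) fires=1
i=8 t=23 v=7: DROP (t<39-2); WM=39
i=9 t=42 v=1: → [40,52),[32,44); WM=42
i=10 t=43 v=6: → [40,52),[32,44); WM=42
i=11 t=50 v=2: → [48,60),[40,52); WM=50; [32,44) fires=3
i=12 t=51 v=5: → [48,60),[40,52); WM=50
i=13 t=54 v=4: → [48,60); WM=54; [40,52) fires=4
i=14 t=52 v=6: → [48,60); WM=54
i=15 t=55 v=7: → [48,60); WM=55
i=16 t=59 v=2: → [56,68),[48,60); WM=55
i=17 t=28 v=5: DROP (t<55-2); WM=59
i=18 t=56 v=2: DROP (t<59-2); WM=59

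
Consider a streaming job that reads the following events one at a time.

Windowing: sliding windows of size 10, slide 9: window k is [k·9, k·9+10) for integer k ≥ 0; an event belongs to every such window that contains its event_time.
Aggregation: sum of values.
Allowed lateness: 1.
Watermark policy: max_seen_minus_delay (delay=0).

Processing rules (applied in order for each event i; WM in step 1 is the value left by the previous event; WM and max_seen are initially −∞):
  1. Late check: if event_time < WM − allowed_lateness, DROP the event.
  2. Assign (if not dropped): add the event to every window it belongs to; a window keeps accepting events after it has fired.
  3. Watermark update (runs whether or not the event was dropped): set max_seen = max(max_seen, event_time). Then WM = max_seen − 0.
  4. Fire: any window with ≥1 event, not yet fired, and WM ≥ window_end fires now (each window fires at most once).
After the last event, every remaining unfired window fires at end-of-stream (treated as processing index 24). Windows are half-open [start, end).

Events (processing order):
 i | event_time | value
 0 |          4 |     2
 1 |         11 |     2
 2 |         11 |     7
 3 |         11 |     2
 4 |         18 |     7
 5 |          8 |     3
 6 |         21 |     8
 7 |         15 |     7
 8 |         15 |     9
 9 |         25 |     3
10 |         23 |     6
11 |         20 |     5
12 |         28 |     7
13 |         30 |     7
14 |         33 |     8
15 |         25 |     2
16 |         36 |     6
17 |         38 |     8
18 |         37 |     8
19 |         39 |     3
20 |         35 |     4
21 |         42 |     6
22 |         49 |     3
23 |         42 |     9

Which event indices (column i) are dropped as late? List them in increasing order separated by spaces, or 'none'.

5 7 8 10 11 15 20 23

i=0 t=4 v=2: → [0,10); WM=4
i=1 t=11 v=2: → [9,19); WM=11; [0,10) fires=2
i=2 t=11 v=7: → [9,19); WM=11
i=3 t=11 v=2: → [9,19); WM=11
i=4 t=18 v=7: → [18,28),[9,19); WM=18
i=5 t=8 v=3: DROP (t<18-1); WM=18
i=6 t=21 v=8: → [18,28); WM=21; [9,19) fires=18
i=7 t=15 v=7: DROP (t<21-1); WM=21
i=8 t=15 v=9: DROP (t<21-1); WM=21
i=9 t=25 v=3: → [18,28); WM=25
i=10 t=23 v=6: DROP (t<25-1); WM=25
i=11 t=20 v=5: DROP (t<25-1); WM=25
i=12 t=28 v=7: → [27,37); WM=28; [18,28) fires=18
i=13 t=30 v=7: → [27,37); WM=30
i=14 t=33 v=8: → [27,37); WM=33
i=15 t=25 v=2: DROP (t<33-1); WM=33
i=16 t=36 v=6: → [36,46),[27,37); WM=36
i=17 t=38 v=8: → [36,46); WM=38; [27,37) fires=28
i=18 t=37 v=8: → [36,46); WM=38
i=19 t=39 v=3: → [36,46); WM=39
i=20 t=35 v=4: DROP (t<39-1); WM=39
i=21 t=42 v=6: → [36,46); WM=42
i=22 t=49 v=3: → [45,55); WM=49; [36,46) fires=31
i=23 t=42 v=9: DROP (t<49-1); WM=49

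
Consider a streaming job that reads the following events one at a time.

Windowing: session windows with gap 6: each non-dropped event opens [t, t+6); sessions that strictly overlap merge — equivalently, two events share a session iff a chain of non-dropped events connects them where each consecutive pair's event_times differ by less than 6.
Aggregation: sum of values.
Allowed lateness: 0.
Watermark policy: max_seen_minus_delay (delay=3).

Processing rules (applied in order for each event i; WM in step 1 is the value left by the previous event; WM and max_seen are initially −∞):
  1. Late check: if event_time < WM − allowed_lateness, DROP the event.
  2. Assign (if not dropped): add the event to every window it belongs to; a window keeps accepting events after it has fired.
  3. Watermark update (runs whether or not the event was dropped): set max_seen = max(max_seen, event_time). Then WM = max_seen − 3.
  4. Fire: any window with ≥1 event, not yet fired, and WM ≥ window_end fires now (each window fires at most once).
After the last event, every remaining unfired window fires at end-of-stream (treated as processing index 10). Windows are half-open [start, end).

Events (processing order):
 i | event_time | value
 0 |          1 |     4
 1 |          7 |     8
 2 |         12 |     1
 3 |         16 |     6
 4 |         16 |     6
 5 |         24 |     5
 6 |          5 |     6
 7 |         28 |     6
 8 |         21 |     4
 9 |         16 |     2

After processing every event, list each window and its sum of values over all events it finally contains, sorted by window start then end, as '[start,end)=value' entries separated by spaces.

i=0 t=1 v=4: → [1,7); WM=-2
i=1 t=7 v=8: → [7,13); WM=4
i=2 t=12 v=1: → [7,18); WM=9
i=3 t=16 v=6: → [7,22); WM=13
i=4 t=16 v=6: → [7,22); WM=13
i=5 t=24 v=5: → [24,30); WM=21
i=6 t=5 v=6: DROP (t<21-0); WM=21
i=7 t=28 v=6: → [24,34); WM=25
i=8 t=21 v=4: DROP (t<25-0); WM=25
i=9 t=16 v=2: DROP (t<25-0); WM=25

[1,7)=4 [7,22)=21 [24,34)=11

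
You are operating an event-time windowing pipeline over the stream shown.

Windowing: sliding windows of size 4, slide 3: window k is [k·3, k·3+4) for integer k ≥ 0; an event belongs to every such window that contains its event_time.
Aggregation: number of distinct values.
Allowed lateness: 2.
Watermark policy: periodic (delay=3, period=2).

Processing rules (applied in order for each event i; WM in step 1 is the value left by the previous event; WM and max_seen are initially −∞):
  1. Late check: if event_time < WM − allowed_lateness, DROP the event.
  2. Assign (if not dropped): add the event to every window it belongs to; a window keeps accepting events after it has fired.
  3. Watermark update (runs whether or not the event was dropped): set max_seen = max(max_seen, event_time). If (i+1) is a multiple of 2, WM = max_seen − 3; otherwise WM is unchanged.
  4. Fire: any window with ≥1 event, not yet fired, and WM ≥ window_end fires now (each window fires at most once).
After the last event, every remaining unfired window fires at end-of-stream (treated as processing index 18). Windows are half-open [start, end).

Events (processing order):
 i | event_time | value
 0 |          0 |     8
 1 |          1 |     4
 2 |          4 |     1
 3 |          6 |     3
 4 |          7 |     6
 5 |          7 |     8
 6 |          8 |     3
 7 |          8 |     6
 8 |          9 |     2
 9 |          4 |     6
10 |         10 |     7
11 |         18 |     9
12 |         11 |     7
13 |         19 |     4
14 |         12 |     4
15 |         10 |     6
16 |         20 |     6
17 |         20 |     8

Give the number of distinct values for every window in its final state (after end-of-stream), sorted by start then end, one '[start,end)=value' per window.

i=0 t=0 v=8: → [0,4); WM=−∞
i=1 t=1 v=4: → [0,4); WM=-2
i=2 t=4 v=1: → [3,7); WM=-2
i=3 t=6 v=3: → [6,10),[3,7); WM=3
i=4 t=7 v=6: → [6,10); WM=3
i=5 t=7 v=8: → [6,10); WM=4; [0,4) fires=2
i=6 t=8 v=3: → [6,10); WM=4
i=7 t=8 v=6: → [6,10); WM=5
i=8 t=9 v=2: → [9,13),[6,10); WM=5
i=9 t=4 v=6: → [3,7); WM=6
i=10 t=10 v=7: → [9,13); WM=6
i=11 t=18 v=9: → [18,22),[15,19); WM=15; [3,7) fires=3 [6,10) fires=4 [9,13) fires=2
i=12 t=11 v=7: DROP (t<15-2); WM=15
i=13 t=19 v=4: → [18,22); WM=16
i=14 t=12 v=4: DROP (t<16-2); WM=16
i=15 t=10 v=6: DROP (t<16-2); WM=16
i=16 t=20 v=6: → [18,22); WM=16
i=17 t=20 v=8: → [18,22); WM=17

[0,4)=2 [3,7)=3 [6,10)=4 [9,13)=2 [15,19)=1 [18,22)=4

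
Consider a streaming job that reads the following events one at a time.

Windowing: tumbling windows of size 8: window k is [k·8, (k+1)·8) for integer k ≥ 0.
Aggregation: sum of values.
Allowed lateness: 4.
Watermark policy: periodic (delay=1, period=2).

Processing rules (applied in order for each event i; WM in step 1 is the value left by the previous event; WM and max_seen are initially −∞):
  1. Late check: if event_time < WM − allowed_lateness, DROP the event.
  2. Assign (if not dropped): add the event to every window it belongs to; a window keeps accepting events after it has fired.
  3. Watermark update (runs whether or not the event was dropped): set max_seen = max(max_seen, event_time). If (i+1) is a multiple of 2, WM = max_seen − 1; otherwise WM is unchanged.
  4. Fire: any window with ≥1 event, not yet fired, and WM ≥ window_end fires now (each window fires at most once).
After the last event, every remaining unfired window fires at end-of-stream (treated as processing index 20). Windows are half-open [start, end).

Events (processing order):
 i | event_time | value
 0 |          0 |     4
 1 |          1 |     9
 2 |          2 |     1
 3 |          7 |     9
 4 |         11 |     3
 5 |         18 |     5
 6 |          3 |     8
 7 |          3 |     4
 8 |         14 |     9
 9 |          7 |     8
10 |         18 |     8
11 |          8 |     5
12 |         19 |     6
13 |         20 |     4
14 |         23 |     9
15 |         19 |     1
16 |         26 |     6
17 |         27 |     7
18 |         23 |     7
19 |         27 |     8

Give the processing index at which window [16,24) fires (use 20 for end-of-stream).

i=0 t=0 v=4: → [0,8); WM=−∞
i=1 t=1 v=9: → [0,8); WM=0
i=2 t=2 v=1: → [0,8); WM=0
i=3 t=7 v=9: → [0,8); WM=6
i=4 t=11 v=3: → [8,16); WM=6
i=5 t=18 v=5: → [16,24); WM=17; [0,8) fires=23 [8,16) fires=3
i=6 t=3 v=8: DROP (t<17-4); WM=17
i=7 t=3 v=4: DROP (t<17-4); WM=17
i=8 t=14 v=9: → [8,16); WM=17
i=9 t=7 v=8: DROP (t<17-4); WM=17
i=10 t=18 v=8: → [16,24); WM=17
i=11 t=8 v=5: DROP (t<17-4); WM=17
i=12 t=19 v=6: → [16,24); WM=17
i=13 t=20 v=4: → [16,24); WM=19
i=14 t=23 v=9: → [16,24); WM=19
i=15 t=19 v=1: → [16,24); WM=22
i=16 t=26 v=6: → [24,32); WM=22
i=17 t=27 v=7: → [24,32); WM=26; [16,24) fires=33
i=18 t=23 v=7: → [16,24); WM=26
i=19 t=27 v=8: → [24,32); WM=26

17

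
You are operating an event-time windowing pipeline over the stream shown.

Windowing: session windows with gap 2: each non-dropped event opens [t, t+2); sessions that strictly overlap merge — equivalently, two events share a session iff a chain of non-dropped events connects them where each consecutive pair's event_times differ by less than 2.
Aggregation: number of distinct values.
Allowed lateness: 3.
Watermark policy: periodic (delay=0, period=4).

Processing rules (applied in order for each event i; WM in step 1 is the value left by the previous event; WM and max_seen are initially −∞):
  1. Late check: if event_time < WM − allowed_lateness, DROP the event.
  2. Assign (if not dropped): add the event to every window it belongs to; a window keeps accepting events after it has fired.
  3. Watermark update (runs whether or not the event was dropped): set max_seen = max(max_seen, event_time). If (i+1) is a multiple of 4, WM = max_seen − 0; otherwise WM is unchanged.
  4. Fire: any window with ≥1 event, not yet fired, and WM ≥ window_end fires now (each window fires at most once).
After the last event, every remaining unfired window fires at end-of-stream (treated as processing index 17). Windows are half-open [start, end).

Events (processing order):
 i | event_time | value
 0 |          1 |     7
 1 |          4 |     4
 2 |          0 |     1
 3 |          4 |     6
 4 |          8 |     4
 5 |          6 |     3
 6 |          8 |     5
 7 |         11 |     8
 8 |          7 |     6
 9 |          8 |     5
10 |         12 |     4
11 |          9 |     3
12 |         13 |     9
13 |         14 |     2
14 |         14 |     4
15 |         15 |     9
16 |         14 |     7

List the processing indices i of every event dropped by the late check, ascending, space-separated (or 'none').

8

i=0 t=1 v=7: → [1,3); WM=−∞
i=1 t=4 v=4: → [4,6); WM=−∞
i=2 t=0 v=1: → [0,3); WM=−∞
i=3 t=4 v=6: → [4,6); WM=4
i=4 t=8 v=4: → [8,10); WM=4
i=5 t=6 v=3: → [6,8); WM=4
i=6 t=8 v=5: → [8,10); WM=4
i=7 t=11 v=8: → [11,13); WM=11
i=8 t=7 v=6: DROP (t<11-3); WM=11
i=9 t=8 v=5: → [8,10); WM=11
i=10 t=12 v=4: → [11,14); WM=11
i=11 t=9 v=3: → [8,11); WM=12
i=12 t=13 v=9: → [11,15); WM=12
i=13 t=14 v=2: → [11,16); WM=12
i=14 t=14 v=4: → [11,16); WM=12
i=15 t=15 v=9: → [11,17); WM=15
i=16 t=14 v=7: → [11,17); WM=15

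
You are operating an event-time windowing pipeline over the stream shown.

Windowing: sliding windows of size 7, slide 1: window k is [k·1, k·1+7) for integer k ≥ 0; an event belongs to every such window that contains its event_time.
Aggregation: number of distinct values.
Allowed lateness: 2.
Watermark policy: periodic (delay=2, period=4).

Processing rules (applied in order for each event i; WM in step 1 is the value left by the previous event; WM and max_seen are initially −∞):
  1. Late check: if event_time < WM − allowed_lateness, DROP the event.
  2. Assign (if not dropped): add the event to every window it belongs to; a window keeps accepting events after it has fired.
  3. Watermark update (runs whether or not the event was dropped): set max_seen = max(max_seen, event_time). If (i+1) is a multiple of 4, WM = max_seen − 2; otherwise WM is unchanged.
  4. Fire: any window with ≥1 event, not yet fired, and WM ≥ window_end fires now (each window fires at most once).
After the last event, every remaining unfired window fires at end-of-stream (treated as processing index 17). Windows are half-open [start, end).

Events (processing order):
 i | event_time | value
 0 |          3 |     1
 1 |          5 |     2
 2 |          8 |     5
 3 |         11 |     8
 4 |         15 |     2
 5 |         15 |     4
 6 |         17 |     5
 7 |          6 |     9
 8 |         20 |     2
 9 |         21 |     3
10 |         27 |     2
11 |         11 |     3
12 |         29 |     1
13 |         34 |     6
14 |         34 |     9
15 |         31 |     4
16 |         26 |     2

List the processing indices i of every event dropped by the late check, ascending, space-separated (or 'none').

i=0 t=3 v=1: → [3,10),[2,9),[1,8),[0,7); WM=−∞
i=1 t=5 v=2: → [5,12),[4,11),[3,10),[2,9),[1,8),[0,7); WM=−∞
i=2 t=8 v=5: → [8,15),[7,14),[6,13),[5,12),[4,11),[3,10),[2,9); WM=−∞
i=3 t=11 v=8: → [11,18),[10,17),[9,16),[8,15),[7,14),[6,13),[5,12); WM=9; [0,7) fires=2 [1,8) fires=2 [2,9) fires=3
i=4 t=15 v=2: → [15,22),[14,21),[13,20),[12,19),[11,18),[10,17),[9,16); WM=9
i=5 t=15 v=4: → [15,22),[14,21),[13,20),[12,19),[11,18),[10,17),[9,16); WM=9
i=6 t=17 v=5: → [17,24),[16,23),[15,22),[14,21),[13,20),[12,19),[11,18); WM=9
i=7 t=6 v=9: DROP (t<9-2); WM=15; [3,10) fires=3 [4,11) fires=2 [5,12) fires=3 [6,13) fires=2 [7,14) fires=2 [8,15) fires=2
i=8 t=20 v=2: → [20,27),[19,26),[18,25),[17,24),[16,23),[15,22),[14,21); WM=15
i=9 t=21 v=3: → [21,28),[20,27),[19,26),[18,25),[17,24),[16,23),[15,22); WM=15
i=10 t=27 v=2: → [27,34),[26,33),[25,32),[24,31),[23,30),[22,29),[21,28); WM=15
i=11 t=11 v=3: DROP (t<15-2); WM=25; [9,16) fires=3 [10,17) fires=3 [11,18) fires=4 [12,19) fires=3 [13,20) fires=3 [14,21) fires=3 [15,22) fires=4 [16,23) fires=3 [17,24) fires=3 [18,25) fires=2
i=12 t=29 v=1: → [29,36),[28,35),[27,34),[26,33),[25,32),[24,31),[23,30); WM=25
i=13 t=34 v=6: → [34,41),[33,40),[32,39),[31,38),[30,37),[29,36),[28,35); WM=25
i=14 t=34 v=9: → [34,41),[33,40),[32,39),[31,38),[30,37),[29,36),[28,35); WM=25
i=15 t=31 v=4: → [31,38),[30,37),[29,36),[28,35),[27,34),[26,33),[25,32); WM=32; [19,26) fires=2 [20,27) fires=2 [21,28) fires=2 [22,29) fires=1 [23,30) fires=2 [24,31) fires=2 [25,32) fires=3
i=16 t=26 v=2: DROP (t<32-2); WM=32

7 11 16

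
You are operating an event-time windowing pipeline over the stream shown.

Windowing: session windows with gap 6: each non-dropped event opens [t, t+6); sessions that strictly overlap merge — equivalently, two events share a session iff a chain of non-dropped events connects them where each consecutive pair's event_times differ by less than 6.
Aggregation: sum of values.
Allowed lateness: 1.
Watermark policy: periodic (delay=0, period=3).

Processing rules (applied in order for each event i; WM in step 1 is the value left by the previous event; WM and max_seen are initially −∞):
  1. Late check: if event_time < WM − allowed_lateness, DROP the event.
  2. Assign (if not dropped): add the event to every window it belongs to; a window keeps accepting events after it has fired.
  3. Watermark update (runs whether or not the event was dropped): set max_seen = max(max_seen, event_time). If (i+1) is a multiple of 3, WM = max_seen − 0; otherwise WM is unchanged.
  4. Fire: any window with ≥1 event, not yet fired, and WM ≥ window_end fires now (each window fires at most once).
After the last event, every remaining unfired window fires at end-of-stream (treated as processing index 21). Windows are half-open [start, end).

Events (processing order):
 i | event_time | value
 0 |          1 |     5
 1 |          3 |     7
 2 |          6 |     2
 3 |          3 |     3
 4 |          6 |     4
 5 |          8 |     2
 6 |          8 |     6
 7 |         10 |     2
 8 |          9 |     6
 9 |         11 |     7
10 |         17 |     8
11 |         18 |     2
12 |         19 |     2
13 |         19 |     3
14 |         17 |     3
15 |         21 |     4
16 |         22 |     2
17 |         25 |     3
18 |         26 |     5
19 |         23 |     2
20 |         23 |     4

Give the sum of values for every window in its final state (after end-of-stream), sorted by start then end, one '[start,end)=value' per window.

i=0 t=1 v=5: → [1,7); WM=−∞
i=1 t=3 v=7: → [1,9); WM=−∞
i=2 t=6 v=2: → [1,12); WM=6
i=3 t=3 v=3: DROP (t<6-1); WM=6
i=4 t=6 v=4: → [1,12); WM=6
i=5 t=8 v=2: → [1,14); WM=8
i=6 t=8 v=6: → [1,14); WM=8
i=7 t=10 v=2: → [1,16); WM=8
i=8 t=9 v=6: → [1,16); WM=10
i=9 t=11 v=7: → [1,17); WM=10
i=10 t=17 v=8: → [17,23); WM=10
i=11 t=18 v=2: → [17,24); WM=18
i=12 t=19 v=2: → [17,25); WM=18
i=13 t=19 v=3: → [17,25); WM=18
i=14 t=17 v=3: → [17,25); WM=19
i=15 t=21 v=4: → [17,27); WM=19
i=16 t=22 v=2: → [17,28); WM=19
i=17 t=25 v=3: → [17,31); WM=25
i=18 t=26 v=5: → [17,32); WM=25
i=19 t=23 v=2: DROP (t<25-1); WM=25
i=20 t=23 v=4: DROP (t<25-1); WM=26

[1,17)=41 [17,32)=32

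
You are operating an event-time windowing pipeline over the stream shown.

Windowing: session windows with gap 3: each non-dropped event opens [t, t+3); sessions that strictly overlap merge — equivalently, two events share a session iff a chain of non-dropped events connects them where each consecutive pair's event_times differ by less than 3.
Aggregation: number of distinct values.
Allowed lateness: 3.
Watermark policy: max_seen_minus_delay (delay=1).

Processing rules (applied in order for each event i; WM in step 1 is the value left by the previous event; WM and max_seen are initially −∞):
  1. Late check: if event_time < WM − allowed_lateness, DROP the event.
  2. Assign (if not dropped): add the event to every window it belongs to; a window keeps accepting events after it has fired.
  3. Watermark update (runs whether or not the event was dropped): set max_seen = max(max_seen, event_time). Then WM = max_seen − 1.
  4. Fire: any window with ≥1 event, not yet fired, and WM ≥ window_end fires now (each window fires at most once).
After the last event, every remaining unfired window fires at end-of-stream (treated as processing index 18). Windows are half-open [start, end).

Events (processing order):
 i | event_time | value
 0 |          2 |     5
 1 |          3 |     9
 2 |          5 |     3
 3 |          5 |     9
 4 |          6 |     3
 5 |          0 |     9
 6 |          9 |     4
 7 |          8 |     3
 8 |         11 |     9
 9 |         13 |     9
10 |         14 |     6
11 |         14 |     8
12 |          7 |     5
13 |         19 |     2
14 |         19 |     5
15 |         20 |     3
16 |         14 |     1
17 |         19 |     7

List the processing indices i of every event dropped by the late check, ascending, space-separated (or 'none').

i=0 t=2 v=5: → [2,5); WM=1
i=1 t=3 v=9: → [2,6); WM=2
i=2 t=5 v=3: → [2,8); WM=4
i=3 t=5 v=9: → [2,8); WM=4
i=4 t=6 v=3: → [2,9); WM=5
i=5 t=0 v=9: DROP (t<5-3); WM=5
i=6 t=9 v=4: → [9,12); WM=8
i=7 t=8 v=3: → [2,12); WM=8
i=8 t=11 v=9: → [2,14); WM=10
i=9 t=13 v=9: → [2,16); WM=12
i=10 t=14 v=6: → [2,17); WM=13
i=11 t=14 v=8: → [2,17); WM=13
i=12 t=7 v=5: DROP (t<13-3); WM=13
i=13 t=19 v=2: → [19,22); WM=18
i=14 t=19 v=5: → [19,22); WM=18
i=15 t=20 v=3: → [19,23); WM=19
i=16 t=14 v=1: DROP (t<19-3); WM=19
i=17 t=19 v=7: → [19,23); WM=19

5 12 16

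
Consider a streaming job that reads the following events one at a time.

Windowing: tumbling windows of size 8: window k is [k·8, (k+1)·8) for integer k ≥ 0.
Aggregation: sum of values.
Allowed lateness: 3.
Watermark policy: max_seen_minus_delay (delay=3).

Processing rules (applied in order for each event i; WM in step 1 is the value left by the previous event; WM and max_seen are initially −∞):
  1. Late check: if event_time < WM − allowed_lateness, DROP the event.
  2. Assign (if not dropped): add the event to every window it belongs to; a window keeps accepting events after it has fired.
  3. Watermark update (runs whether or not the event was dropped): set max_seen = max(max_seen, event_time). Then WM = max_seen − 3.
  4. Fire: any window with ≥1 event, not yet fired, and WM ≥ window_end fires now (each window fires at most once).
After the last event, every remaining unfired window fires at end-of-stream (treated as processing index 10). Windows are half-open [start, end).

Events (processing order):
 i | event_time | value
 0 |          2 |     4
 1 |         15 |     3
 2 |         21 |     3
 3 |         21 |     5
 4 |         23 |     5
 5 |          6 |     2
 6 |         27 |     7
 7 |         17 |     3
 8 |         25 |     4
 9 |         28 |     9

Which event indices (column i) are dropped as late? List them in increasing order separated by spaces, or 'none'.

i=0 t=2 v=4: → [0,8); WM=-1
i=1 t=15 v=3: → [8,16); WM=12; [0,8) fires=4
i=2 t=21 v=3: → [16,24); WM=18; [8,16) fires=3
i=3 t=21 v=5: → [16,24); WM=18
i=4 t=23 v=5: → [16,24); WM=20
i=5 t=6 v=2: DROP (t<20-3); WM=20
i=6 t=27 v=7: → [24,32); WM=24; [16,24) fires=13
i=7 t=17 v=3: DROP (t<24-3); WM=24
i=8 t=25 v=4: → [24,32); WM=24
i=9 t=28 v=9: → [24,32); WM=25

5 7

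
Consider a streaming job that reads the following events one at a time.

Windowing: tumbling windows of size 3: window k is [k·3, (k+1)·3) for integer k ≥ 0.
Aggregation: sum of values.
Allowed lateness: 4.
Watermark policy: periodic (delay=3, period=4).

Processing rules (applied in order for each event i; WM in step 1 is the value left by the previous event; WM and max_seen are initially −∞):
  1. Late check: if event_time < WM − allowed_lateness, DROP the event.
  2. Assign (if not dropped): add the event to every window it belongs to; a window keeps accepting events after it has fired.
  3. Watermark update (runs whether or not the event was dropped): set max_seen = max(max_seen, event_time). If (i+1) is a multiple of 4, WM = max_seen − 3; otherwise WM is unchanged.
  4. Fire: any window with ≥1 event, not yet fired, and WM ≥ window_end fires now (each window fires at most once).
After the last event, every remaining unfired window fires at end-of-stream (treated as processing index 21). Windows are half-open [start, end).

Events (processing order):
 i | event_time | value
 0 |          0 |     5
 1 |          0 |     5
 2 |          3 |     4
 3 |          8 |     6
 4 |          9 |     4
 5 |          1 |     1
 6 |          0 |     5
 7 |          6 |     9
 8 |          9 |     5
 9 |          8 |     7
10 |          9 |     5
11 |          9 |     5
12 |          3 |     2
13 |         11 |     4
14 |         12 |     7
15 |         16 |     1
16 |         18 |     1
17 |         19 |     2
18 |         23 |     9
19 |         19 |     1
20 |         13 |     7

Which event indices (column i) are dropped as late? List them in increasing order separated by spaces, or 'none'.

6 20

i=0 t=0 v=5: → [0,3); WM=−∞
i=1 t=0 v=5: → [0,3); WM=−∞
i=2 t=3 v=4: → [3,6); WM=−∞
i=3 t=8 v=6: → [6,9); WM=5; [0,3) fires=10
i=4 t=9 v=4: → [9,12); WM=5
i=5 t=1 v=1: → [0,3); WM=5
i=6 t=0 v=5: DROP (t<5-4); WM=5
i=7 t=6 v=9: → [6,9); WM=6; [3,6) fires=4
i=8 t=9 v=5: → [9,12); WM=6
i=9 t=8 v=7: → [6,9); WM=6
i=10 t=9 v=5: → [9,12); WM=6
i=11 t=9 v=5: → [9,12); WM=6
i=12 t=3 v=2: → [3,6); WM=6
i=13 t=11 v=4: → [9,12); WM=6
i=14 t=12 v=7: → [12,15); WM=6
i=15 t=16 v=1: → [15,18); WM=13; [6,9) fires=22 [9,12) fires=23
i=16 t=18 v=1: → [18,21); WM=13
i=17 t=19 v=2: → [18,21); WM=13
i=18 t=23 v=9: → [21,24); WM=13
i=19 t=19 v=1: → [18,21); WM=20; [12,15) fires=7 [15,18) fires=1
i=20 t=13 v=7: DROP (t<20-4); WM=20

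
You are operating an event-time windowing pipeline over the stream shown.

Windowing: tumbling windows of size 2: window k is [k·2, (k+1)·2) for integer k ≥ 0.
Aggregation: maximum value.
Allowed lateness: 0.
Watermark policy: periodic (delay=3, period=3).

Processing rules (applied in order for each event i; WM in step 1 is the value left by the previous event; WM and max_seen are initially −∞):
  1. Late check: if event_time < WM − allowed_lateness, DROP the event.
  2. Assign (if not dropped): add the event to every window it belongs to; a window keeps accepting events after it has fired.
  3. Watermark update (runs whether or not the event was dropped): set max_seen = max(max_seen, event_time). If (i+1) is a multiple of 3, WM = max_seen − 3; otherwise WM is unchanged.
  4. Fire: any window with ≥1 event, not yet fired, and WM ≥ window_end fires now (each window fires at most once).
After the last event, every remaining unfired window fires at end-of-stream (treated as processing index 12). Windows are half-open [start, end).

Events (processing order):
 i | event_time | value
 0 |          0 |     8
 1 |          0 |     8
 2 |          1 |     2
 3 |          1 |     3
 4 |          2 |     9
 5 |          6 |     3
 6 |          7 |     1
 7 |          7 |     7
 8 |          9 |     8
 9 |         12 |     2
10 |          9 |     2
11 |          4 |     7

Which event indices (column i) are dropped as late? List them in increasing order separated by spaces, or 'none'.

i=0 t=0 v=8: → [0,2); WM=−∞
i=1 t=0 v=8: → [0,2); WM=−∞
i=2 t=1 v=2: → [0,2); WM=-2
i=3 t=1 v=3: → [0,2); WM=-2
i=4 t=2 v=9: → [2,4); WM=-2
i=5 t=6 v=3: → [6,8); WM=3; [0,2) fires=8
i=6 t=7 v=1: → [6,8); WM=3
i=7 t=7 v=7: → [6,8); WM=3
i=8 t=9 v=8: → [8,10); WM=6; [2,4) fires=9
i=9 t=12 v=2: → [12,14); WM=6
i=10 t=9 v=2: → [8,10); WM=6
i=11 t=4 v=7: DROP (t<6-0); WM=9; [6,8) fires=7

11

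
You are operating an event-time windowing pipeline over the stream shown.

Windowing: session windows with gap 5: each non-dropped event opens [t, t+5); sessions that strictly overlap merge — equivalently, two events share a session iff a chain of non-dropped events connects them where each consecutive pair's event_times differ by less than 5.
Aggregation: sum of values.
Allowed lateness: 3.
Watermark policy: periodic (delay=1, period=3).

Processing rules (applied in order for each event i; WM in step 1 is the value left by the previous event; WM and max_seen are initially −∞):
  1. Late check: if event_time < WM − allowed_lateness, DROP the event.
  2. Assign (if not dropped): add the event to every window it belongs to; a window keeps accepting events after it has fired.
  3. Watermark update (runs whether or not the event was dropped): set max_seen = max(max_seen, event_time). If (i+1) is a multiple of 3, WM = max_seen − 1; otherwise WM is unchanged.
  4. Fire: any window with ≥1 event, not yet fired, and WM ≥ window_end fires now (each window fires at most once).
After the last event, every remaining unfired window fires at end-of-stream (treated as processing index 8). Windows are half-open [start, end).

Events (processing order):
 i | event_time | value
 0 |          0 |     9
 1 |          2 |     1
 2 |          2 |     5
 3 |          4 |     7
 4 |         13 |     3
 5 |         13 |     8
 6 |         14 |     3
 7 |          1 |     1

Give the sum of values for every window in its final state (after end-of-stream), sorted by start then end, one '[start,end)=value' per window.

[0,9)=22 [13,19)=14

i=0 t=0 v=9: → [0,5); WM=−∞
i=1 t=2 v=1: → [0,7); WM=−∞
i=2 t=2 v=5: → [0,7); WM=1
i=3 t=4 v=7: → [0,9); WM=1
i=4 t=13 v=3: → [13,18); WM=1
i=5 t=13 v=8: → [13,18); WM=12
i=6 t=14 v=3: → [13,19); WM=12
i=7 t=1 v=1: DROP (t<12-3); WM=12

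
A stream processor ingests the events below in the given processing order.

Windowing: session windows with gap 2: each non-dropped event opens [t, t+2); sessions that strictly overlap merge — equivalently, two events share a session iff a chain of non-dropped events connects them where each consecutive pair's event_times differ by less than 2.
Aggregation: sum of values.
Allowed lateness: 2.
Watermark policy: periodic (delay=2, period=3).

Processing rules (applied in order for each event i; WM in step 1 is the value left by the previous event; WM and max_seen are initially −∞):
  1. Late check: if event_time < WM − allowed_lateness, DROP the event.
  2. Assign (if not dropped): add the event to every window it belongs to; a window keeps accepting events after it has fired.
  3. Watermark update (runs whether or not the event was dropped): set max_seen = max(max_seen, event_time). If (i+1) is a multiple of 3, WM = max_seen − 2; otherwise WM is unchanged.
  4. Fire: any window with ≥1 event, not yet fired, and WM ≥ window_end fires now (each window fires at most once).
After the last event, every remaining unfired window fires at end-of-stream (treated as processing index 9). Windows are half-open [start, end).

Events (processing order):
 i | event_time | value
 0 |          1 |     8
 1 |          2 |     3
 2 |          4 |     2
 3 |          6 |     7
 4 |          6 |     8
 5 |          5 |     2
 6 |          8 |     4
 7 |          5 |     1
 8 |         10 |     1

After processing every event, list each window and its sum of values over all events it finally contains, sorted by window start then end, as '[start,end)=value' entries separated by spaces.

[1,4)=11 [4,8)=20 [8,10)=4 [10,12)=1

i=0 t=1 v=8: → [1,3); WM=−∞
i=1 t=2 v=3: → [1,4); WM=−∞
i=2 t=4 v=2: → [4,6); WM=2
i=3 t=6 v=7: → [6,8); WM=2
i=4 t=6 v=8: → [6,8); WM=2
i=5 t=5 v=2: → [4,8); WM=4
i=6 t=8 v=4: → [8,10); WM=4
i=7 t=5 v=1: → [4,8); WM=4
i=8 t=10 v=1: → [10,12); WM=8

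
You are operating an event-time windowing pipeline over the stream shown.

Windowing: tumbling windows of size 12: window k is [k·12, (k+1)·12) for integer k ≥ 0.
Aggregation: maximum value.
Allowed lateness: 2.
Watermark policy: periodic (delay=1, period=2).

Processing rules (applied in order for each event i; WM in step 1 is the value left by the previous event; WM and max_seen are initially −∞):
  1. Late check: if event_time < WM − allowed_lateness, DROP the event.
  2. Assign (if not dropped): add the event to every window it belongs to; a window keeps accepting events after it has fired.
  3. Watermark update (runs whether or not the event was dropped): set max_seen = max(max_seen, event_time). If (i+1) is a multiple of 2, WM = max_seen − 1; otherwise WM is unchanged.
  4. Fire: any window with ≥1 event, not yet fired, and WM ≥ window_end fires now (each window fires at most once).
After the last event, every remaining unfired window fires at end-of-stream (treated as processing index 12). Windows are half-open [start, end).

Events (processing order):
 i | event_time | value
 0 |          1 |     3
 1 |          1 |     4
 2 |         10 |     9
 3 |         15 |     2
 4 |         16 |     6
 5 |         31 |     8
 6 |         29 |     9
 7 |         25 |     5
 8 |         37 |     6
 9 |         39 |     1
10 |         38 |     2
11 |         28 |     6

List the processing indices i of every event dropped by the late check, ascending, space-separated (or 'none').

7 11

i=0 t=1 v=3: → [0,12); WM=−∞
i=1 t=1 v=4: → [0,12); WM=0
i=2 t=10 v=9: → [0,12); WM=0
i=3 t=15 v=2: → [12,24); WM=14; [0,12) fires=9
i=4 t=16 v=6: → [12,24); WM=14
i=5 t=31 v=8: → [24,36); WM=30; [12,24) fires=6
i=6 t=29 v=9: → [24,36); WM=30
i=7 t=25 v=5: DROP (t<30-2); WM=30
i=8 t=37 v=6: → [36,48); WM=30
i=9 t=39 v=1: → [36,48); WM=38; [24,36) fires=9
i=10 t=38 v=2: → [36,48); WM=38
i=11 t=28 v=6: DROP (t<38-2); WM=38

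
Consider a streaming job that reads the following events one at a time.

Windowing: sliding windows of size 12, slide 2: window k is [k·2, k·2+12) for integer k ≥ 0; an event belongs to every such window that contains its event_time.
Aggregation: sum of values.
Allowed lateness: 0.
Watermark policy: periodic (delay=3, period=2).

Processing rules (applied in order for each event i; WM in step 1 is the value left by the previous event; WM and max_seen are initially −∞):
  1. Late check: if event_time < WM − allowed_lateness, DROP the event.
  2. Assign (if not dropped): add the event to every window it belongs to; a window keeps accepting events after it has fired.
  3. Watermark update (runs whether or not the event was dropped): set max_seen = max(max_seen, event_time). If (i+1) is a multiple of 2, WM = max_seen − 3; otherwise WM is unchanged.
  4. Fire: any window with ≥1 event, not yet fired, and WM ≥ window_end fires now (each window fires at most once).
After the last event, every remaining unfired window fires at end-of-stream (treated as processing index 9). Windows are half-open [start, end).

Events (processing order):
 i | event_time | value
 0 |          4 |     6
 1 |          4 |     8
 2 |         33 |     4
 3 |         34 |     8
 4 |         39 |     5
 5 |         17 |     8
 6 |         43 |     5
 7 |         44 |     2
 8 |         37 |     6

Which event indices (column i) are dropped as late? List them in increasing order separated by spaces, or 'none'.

i=0 t=4 v=6: → [4,16),[2,14),[0,12); WM=−∞
i=1 t=4 v=8: → [4,16),[2,14),[0,12); WM=1
i=2 t=33 v=4: → [32,44),[30,42),[28,40),[26,38),[24,36),[22,34); WM=1
i=3 t=34 v=8: → [34,46),[32,44),[30,42),[28,40),[26,38),[24,36); WM=31; [0,12) fires=14 [2,14) fires=14 [4,16) fires=14
i=4 t=39 v=5: → [38,50),[36,48),[34,46),[32,44),[30,42),[28,40); WM=31
i=5 t=17 v=8: DROP (t<31-0); WM=36; [22,34) fires=4 [24,36) fires=12
i=6 t=43 v=5: → [42,54),[40,52),[38,50),[36,48),[34,46),[32,44); WM=36
i=7 t=44 v=2: → [44,56),[42,54),[40,52),[38,50),[36,48),[34,46); WM=41; [26,38) fires=12 [28,40) fires=17
i=8 t=37 v=6: DROP (t<41-0); WM=41

5 8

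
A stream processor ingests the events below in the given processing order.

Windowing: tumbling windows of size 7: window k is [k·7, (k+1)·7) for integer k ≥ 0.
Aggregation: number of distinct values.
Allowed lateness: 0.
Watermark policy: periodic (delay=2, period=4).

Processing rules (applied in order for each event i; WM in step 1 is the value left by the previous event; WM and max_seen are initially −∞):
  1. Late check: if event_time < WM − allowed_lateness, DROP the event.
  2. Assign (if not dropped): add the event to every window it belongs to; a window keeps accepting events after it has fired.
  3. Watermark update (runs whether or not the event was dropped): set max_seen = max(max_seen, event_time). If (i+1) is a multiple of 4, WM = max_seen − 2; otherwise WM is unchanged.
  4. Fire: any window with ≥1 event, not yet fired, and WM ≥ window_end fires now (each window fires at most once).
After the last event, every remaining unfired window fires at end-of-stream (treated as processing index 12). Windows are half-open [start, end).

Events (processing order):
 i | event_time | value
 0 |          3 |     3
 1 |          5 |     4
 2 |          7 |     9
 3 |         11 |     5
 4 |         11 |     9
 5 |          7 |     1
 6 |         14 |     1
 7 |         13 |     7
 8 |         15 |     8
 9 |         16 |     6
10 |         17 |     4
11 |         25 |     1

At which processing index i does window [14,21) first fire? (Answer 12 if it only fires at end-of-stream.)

i=0 t=3 v=3: → [0,7); WM=−∞
i=1 t=5 v=4: → [0,7); WM=−∞
i=2 t=7 v=9: → [7,14); WM=−∞
i=3 t=11 v=5: → [7,14); WM=9; [0,7) fires=2
i=4 t=11 v=9: → [7,14); WM=9
i=5 t=7 v=1: DROP (t<9-0); WM=9
i=6 t=14 v=1: → [14,21); WM=9
i=7 t=13 v=7: → [7,14); WM=12
i=8 t=15 v=8: → [14,21); WM=12
i=9 t=16 v=6: → [14,21); WM=12
i=10 t=17 v=4: → [14,21); WM=12
i=11 t=25 v=1: → [21,28); WM=23; [7,14) fires=3 [14,21) fires=4

11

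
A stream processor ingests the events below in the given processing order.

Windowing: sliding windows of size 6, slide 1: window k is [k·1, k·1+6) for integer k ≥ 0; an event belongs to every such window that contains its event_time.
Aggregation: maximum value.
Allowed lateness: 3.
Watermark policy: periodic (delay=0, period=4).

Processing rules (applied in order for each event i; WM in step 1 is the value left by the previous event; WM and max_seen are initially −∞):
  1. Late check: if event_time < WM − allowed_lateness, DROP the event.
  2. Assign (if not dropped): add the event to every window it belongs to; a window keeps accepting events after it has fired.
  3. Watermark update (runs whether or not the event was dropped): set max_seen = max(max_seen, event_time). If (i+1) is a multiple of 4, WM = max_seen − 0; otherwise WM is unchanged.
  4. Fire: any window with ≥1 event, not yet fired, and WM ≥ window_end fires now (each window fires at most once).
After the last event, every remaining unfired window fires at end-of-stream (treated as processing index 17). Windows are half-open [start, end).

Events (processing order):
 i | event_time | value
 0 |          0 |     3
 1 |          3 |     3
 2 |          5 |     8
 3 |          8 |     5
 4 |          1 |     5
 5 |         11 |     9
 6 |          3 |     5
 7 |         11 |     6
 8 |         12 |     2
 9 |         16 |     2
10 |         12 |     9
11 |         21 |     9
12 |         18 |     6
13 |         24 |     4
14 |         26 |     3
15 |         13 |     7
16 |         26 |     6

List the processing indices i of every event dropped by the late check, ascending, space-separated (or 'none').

i=0 t=0 v=3: → [0,6); WM=−∞
i=1 t=3 v=3: → [3,9),[2,8),[1,7),[0,6); WM=−∞
i=2 t=5 v=8: → [5,11),[4,10),[3,9),[2,8),[1,7),[0,6); WM=−∞
i=3 t=8 v=5: → [8,14),[7,13),[6,12),[5,11),[4,10),[3,9); WM=8; [0,6) fires=8 [1,7) fires=8 [2,8) fires=8
i=4 t=1 v=5: DROP (t<8-3); WM=8
i=5 t=11 v=9: → [11,17),[10,16),[9,15),[8,14),[7,13),[6,12); WM=8
i=6 t=3 v=5: DROP (t<8-3); WM=8
i=7 t=11 v=6: → [11,17),[10,16),[9,15),[8,14),[7,13),[6,12); WM=11; [3,9) fires=8 [4,10) fires=8 [5,11) fires=8
i=8 t=12 v=2: → [12,18),[11,17),[10,16),[9,15),[8,14),[7,13); WM=11
i=9 t=16 v=2: → [16,22),[15,21),[14,20),[13,19),[12,18),[11,17); WM=11
i=10 t=12 v=9: → [12,18),[11,17),[10,16),[9,15),[8,14),[7,13); WM=11
i=11 t=21 v=9: → [21,27),[20,26),[19,25),[18,24),[17,23),[16,22); WM=21; [6,12) fires=9 [7,13) fires=9 [8,14) fires=9 [9,15) fires=9 [10,16) fires=9 [11,17) fires=9 [12,18) fires=9 [13,19) fires=2 [14,20) fires=2 [15,21) fires=2
i=12 t=18 v=6: → [18,24),[17,23),[16,22),[15,21),[14,20),[13,19); WM=21
i=13 t=24 v=4: → [24,30),[23,29),[22,28),[21,27),[20,26),[19,25); WM=21
i=14 t=26 v=3: → [26,32),[25,31),[24,30),[23,29),[22,28),[21,27); WM=21
i=15 t=13 v=7: DROP (t<21-3); WM=26; [16,22) fires=9 [17,23) fires=9 [18,24) fires=9 [19,25) fires=9 [20,26) fires=9
i=16 t=26 v=6: → [26,32),[25,31),[24,30),[23,29),[22,28),[21,27); WM=26

4 6 15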